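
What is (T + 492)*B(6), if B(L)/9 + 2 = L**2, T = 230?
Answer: 220932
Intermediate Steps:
B(L) = -18 + 9*L**2
(T + 492)*B(6) = (230 + 492)*(-18 + 9*6**2) = 722*(-18 + 9*36) = 722*(-18 + 324) = 722*306 = 220932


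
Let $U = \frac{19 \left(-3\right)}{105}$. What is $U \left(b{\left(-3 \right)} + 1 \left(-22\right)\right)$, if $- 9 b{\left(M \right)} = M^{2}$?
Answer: $\frac{437}{35} \approx 12.486$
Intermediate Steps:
$b{\left(M \right)} = - \frac{M^{2}}{9}$
$U = - \frac{19}{35}$ ($U = \left(-57\right) \frac{1}{105} = - \frac{19}{35} \approx -0.54286$)
$U \left(b{\left(-3 \right)} + 1 \left(-22\right)\right) = - \frac{19 \left(- \frac{\left(-3\right)^{2}}{9} + 1 \left(-22\right)\right)}{35} = - \frac{19 \left(\left(- \frac{1}{9}\right) 9 - 22\right)}{35} = - \frac{19 \left(-1 - 22\right)}{35} = \left(- \frac{19}{35}\right) \left(-23\right) = \frac{437}{35}$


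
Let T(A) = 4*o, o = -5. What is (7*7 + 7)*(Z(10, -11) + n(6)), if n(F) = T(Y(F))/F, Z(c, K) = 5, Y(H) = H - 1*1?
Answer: 280/3 ≈ 93.333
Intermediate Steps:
Y(H) = -1 + H (Y(H) = H - 1 = -1 + H)
T(A) = -20 (T(A) = 4*(-5) = -20)
n(F) = -20/F
(7*7 + 7)*(Z(10, -11) + n(6)) = (7*7 + 7)*(5 - 20/6) = (49 + 7)*(5 - 20*⅙) = 56*(5 - 10/3) = 56*(5/3) = 280/3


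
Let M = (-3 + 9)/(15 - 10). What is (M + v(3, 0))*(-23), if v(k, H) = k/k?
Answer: -253/5 ≈ -50.600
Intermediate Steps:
v(k, H) = 1
M = 6/5 ≈ 1.2000
(M + v(3, 0))*(-23) = (6/5 + 1)*(-23) = (11/5)*(-23) = -253/5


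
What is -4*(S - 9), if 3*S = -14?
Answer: 164/3 ≈ 54.667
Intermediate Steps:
S = -14/3 (S = (⅓)*(-14) = -14/3 ≈ -4.6667)
-4*(S - 9) = -4*(-14/3 - 9) = -4*(-41/3) = 164/3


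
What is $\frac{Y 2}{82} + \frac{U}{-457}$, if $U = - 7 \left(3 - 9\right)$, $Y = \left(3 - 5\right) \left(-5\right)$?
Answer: $\frac{2848}{18737} \approx 0.152$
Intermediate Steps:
$Y = 10$ ($Y = \left(-2\right) \left(-5\right) = 10$)
$U = 42$ ($U = \left(-7\right) \left(-6\right) = 42$)
$\frac{Y 2}{82} + \frac{U}{-457} = \frac{10 \cdot 2}{82} + \frac{42}{-457} = 20 \cdot \frac{1}{82} + 42 \left(- \frac{1}{457}\right) = \frac{10}{41} - \frac{42}{457} = \frac{2848}{18737}$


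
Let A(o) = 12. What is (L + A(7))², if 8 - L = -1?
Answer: 441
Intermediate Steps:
L = 9 (L = 8 - 1*(-1) = 8 + 1 = 9)
(L + A(7))² = (9 + 12)² = 21² = 441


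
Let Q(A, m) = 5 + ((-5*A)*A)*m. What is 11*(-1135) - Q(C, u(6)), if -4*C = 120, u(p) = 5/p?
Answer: -8740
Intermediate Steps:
C = -30 (C = -¼*120 = -30)
Q(A, m) = 5 - 5*m*A² (Q(A, m) = 5 + (-5*A²)*m = 5 - 5*m*A²)
11*(-1135) - Q(C, u(6)) = 11*(-1135) - (5 - 5*5/6*(-30)²) = -12485 - (5 - 5*5*(⅙)*900) = -12485 - (5 - 5*⅚*900) = -12485 - (5 - 3750) = -12485 - 1*(-3745) = -12485 + 3745 = -8740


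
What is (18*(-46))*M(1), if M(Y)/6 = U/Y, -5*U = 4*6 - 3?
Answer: 104328/5 ≈ 20866.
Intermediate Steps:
U = -21/5 (U = -(4*6 - 3)/5 = -(24 - 3)/5 = -1/5*21 = -21/5 ≈ -4.2000)
M(Y) = -126/(5*Y) (M(Y) = 6*(-21/(5*Y)) = -126/(5*Y))
(18*(-46))*M(1) = (18*(-46))*(-126/5/1) = -(-104328)/5 = -828*(-126/5) = 104328/5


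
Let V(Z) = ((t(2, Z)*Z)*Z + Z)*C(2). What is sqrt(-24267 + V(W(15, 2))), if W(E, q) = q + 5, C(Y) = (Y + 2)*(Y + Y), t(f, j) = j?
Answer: I*sqrt(18667) ≈ 136.63*I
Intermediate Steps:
C(Y) = 2*Y*(2 + Y) (C(Y) = (2 + Y)*(2*Y) = 2*Y*(2 + Y))
W(E, q) = 5 + q
V(Z) = 16*Z + 16*Z**3 (V(Z) = ((Z*Z)*Z + Z)*(2*2*(2 + 2)) = (Z**2*Z + Z)*(2*2*4) = (Z**3 + Z)*16 = (Z + Z**3)*16 = 16*Z + 16*Z**3)
sqrt(-24267 + V(W(15, 2))) = sqrt(-24267 + 16*(5 + 2)*(1 + (5 + 2)**2)) = sqrt(-24267 + 16*7*(1 + 7**2)) = sqrt(-24267 + 16*7*(1 + 49)) = sqrt(-24267 + 16*7*50) = sqrt(-24267 + 5600) = sqrt(-18667) = I*sqrt(18667)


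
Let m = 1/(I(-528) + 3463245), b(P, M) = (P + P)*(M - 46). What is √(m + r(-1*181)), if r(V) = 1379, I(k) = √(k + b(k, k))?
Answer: 2*√(1193953714 + 1379*√37851)/√(3463245 + 4*√37851) ≈ 37.135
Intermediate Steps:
b(P, M) = 2*P*(-46 + M) (b(P, M) = (2*P)*(-46 + M) = 2*P*(-46 + M))
I(k) = √(k + 2*k*(-46 + k))
m = 1/(3463245 + 4*√37851) (m = 1/(√(-528*(-91 + 2*(-528))) + 3463245) = 1/(√(-528*(-91 - 1056)) + 3463245) = 1/(√(-528*(-1147)) + 3463245) = 1/(√605616 + 3463245) = 1/(4*√37851 + 3463245) = 1/(3463245 + 4*√37851) ≈ 2.8868e-7)
√(m + r(-1*181)) = √((1154415/3998021774803 - 4*√37851/11994065324409) + 1379) = √(5513272028607752/3998021774803 - 4*√37851/11994065324409)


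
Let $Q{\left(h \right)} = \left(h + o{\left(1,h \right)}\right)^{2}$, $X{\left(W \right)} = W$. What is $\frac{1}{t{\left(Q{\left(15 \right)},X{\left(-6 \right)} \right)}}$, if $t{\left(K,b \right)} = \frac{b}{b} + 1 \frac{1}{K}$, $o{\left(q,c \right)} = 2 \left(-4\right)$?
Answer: $\frac{49}{50} \approx 0.98$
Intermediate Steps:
$o{\left(q,c \right)} = -8$
$Q{\left(h \right)} = \left(-8 + h\right)^{2}$ ($Q{\left(h \right)} = \left(h - 8\right)^{2} = \left(-8 + h\right)^{2}$)
$t{\left(K,b \right)} = 1 + \frac{1}{K}$
$\frac{1}{t{\left(Q{\left(15 \right)},X{\left(-6 \right)} \right)}} = \frac{1}{\frac{1}{\left(-8 + 15\right)^{2}} \left(1 + \left(-8 + 15\right)^{2}\right)} = \frac{1}{\frac{1}{7^{2}} \left(1 + 7^{2}\right)} = \frac{1}{\frac{1}{49} \left(1 + 49\right)} = \frac{1}{\frac{1}{49} \cdot 50} = \frac{1}{\frac{50}{49}} = \frac{49}{50}$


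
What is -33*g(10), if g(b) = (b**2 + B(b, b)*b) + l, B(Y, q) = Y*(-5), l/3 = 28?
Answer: 10428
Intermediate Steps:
l = 84 (l = 3*28 = 84)
B(Y, q) = -5*Y
g(b) = 84 - 4*b**2 (g(b) = (b**2 + (-5*b)*b) + 84 = (b**2 - 5*b**2) + 84 = -4*b**2 + 84 = 84 - 4*b**2)
-33*g(10) = -33*(84 - 4*10**2) = -33*(84 - 4*100) = -33*(84 - 400) = -33*(-316) = 10428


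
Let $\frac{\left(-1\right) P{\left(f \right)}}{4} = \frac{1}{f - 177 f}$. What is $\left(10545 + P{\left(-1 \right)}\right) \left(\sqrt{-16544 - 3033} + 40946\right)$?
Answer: $\frac{9499042067}{22} + \frac{463979 i \sqrt{19577}}{44} \approx 4.3177 \cdot 10^{8} + 1.4754 \cdot 10^{6} i$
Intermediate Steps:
$P{\left(f \right)} = \frac{1}{44 f}$ ($P{\left(f \right)} = - \frac{4}{f - 177 f} = - \frac{4}{\left(-176\right) f} = - 4 \left(- \frac{1}{176 f}\right) = \frac{1}{44 f}$)
$\left(10545 + P{\left(-1 \right)}\right) \left(\sqrt{-16544 - 3033} + 40946\right) = \left(10545 + \frac{1}{44 \left(-1\right)}\right) \left(\sqrt{-16544 - 3033} + 40946\right) = \left(10545 + \frac{1}{44} \left(-1\right)\right) \left(\sqrt{-19577} + 40946\right) = \left(10545 - \frac{1}{44}\right) \left(i \sqrt{19577} + 40946\right) = \frac{463979 \left(40946 + i \sqrt{19577}\right)}{44} = \frac{9499042067}{22} + \frac{463979 i \sqrt{19577}}{44}$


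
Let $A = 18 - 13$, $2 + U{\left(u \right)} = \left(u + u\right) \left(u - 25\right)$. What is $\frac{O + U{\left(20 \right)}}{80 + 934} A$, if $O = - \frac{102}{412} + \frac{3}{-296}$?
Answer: $- \frac{2371705}{2378064} \approx -0.99733$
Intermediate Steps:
$U{\left(u \right)} = -2 + 2 u \left(-25 + u\right)$ ($U{\left(u \right)} = -2 + \left(u + u\right) \left(u - 25\right) = -2 + 2 u \left(-25 + u\right)$)
$A = 5$
$O = - \frac{7857}{30488}$ ($O = \left(-102\right) \frac{1}{412} + 3 \left(- \frac{1}{296}\right) = - \frac{51}{206} - \frac{3}{296} = - \frac{7857}{30488} \approx -0.25771$)
$\frac{O + U{\left(20 \right)}}{80 + 934} A = \frac{- \frac{7857}{30488} - \left(1002 - 800\right)}{80 + 934} \cdot 5 = \frac{- \frac{7857}{30488} - 202}{1014} \cdot 5 = \left(- \frac{7857}{30488} - 202\right) \frac{1}{1014} \cdot 5 = \left(- \frac{6166433}{30488}\right) \frac{1}{1014} \cdot 5 = \left(- \frac{474341}{2378064}\right) 5 = - \frac{2371705}{2378064}$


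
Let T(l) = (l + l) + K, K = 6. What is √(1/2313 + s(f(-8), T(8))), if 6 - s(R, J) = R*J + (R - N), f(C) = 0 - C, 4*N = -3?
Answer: I*√425024287/1542 ≈ 13.37*I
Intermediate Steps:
N = -¾ (N = (¼)*(-3) = -¾ ≈ -0.75000)
T(l) = 6 + 2*l (T(l) = (l + l) + 6 = 2*l + 6 = 6 + 2*l)
f(C) = -C
s(R, J) = 21/4 - R - J*R (s(R, J) = 6 - (R*J + (R - 1*(-¾))) = 6 - (J*R + (R + ¾)) = 6 - (J*R + (¾ + R)) = 6 - (¾ + R + J*R) = 6 + (-¾ - R - J*R) = 21/4 - R - J*R)
√(1/2313 + s(f(-8), T(8))) = √(1/2313 + (21/4 - (-1)*(-8) - (6 + 2*8)*(-1*(-8)))) = √(1/2313 + (21/4 - 1*8 - 1*(6 + 16)*8)) = √(1/2313 + (21/4 - 8 - 1*22*8)) = √(1/2313 + (21/4 - 8 - 176)) = √(1/2313 - 715/4) = √(-1653791/9252) = I*√425024287/1542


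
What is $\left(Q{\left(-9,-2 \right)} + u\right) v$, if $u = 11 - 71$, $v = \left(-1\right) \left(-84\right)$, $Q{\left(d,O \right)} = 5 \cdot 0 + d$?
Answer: $-5796$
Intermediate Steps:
$Q{\left(d,O \right)} = d$ ($Q{\left(d,O \right)} = 0 + d = d$)
$v = 84$
$u = -60$
$\left(Q{\left(-9,-2 \right)} + u\right) v = \left(-9 - 60\right) 84 = \left(-69\right) 84 = -5796$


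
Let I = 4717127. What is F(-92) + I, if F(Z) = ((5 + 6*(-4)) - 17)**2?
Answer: 4718423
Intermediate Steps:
F(Z) = 1296 (F(Z) = ((5 - 24) - 17)**2 = (-19 - 17)**2 = (-36)**2 = 1296)
F(-92) + I = 1296 + 4717127 = 4718423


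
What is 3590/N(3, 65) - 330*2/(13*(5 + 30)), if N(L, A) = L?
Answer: 326294/273 ≈ 1195.2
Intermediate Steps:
3590/N(3, 65) - 330*2/(13*(5 + 30)) = 3590/3 - 330*2/(13*(5 + 30)) = 3590*(1/3) - 330/(35*(26*(1/4))) = 3590/3 - 330/(35*(13/2)) = 3590/3 - 330/455/2 = 3590/3 - 330*2/455 = 3590/3 - 132/91 = 326294/273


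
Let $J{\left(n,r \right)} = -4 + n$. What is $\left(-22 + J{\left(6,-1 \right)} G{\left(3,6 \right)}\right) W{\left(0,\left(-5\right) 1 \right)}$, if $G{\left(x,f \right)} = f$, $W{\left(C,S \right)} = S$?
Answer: $50$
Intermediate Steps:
$\left(-22 + J{\left(6,-1 \right)} G{\left(3,6 \right)}\right) W{\left(0,\left(-5\right) 1 \right)} = \left(-22 + \left(-4 + 6\right) 6\right) \left(\left(-5\right) 1\right) = \left(-22 + 2 \cdot 6\right) \left(-5\right) = \left(-22 + 12\right) \left(-5\right) = \left(-10\right) \left(-5\right) = 50$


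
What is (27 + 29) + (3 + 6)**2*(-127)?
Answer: -10231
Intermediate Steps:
(27 + 29) + (3 + 6)**2*(-127) = 56 + 9**2*(-127) = 56 + 81*(-127) = 56 - 10287 = -10231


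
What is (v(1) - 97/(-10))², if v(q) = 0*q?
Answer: 9409/100 ≈ 94.090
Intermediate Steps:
v(q) = 0
(v(1) - 97/(-10))² = (0 - 97/(-10))² = (0 - 97*(-⅒))² = (0 + 97/10)² = (97/10)² = 9409/100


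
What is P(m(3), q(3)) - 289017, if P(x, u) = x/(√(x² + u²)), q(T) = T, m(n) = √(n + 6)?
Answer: -289017 + √2/2 ≈ -2.8902e+5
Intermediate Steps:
m(n) = √(6 + n)
P(x, u) = x/√(u² + x²) (P(x, u) = x/(√(u² + x²)) = x/√(u² + x²))
P(m(3), q(3)) - 289017 = √(6 + 3)/√(3² + (√(6 + 3))²) - 289017 = √9/√(9 + (√9)²) - 289017 = 3/√(9 + 3²) - 289017 = 3/√(9 + 9) - 289017 = 3/√18 - 289017 = 3*(√2/6) - 289017 = √2/2 - 289017 = -289017 + √2/2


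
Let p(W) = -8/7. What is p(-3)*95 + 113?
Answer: 31/7 ≈ 4.4286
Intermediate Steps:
p(W) = -8/7 (p(W) = -8*⅐ = -8/7)
p(-3)*95 + 113 = -8/7*95 + 113 = -760/7 + 113 = 31/7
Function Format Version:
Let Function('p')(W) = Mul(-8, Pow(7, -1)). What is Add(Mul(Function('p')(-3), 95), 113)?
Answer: Rational(31, 7) ≈ 4.4286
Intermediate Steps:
Function('p')(W) = Rational(-8, 7) (Function('p')(W) = Mul(-8, Rational(1, 7)) = Rational(-8, 7))
Add(Mul(Function('p')(-3), 95), 113) = Add(Mul(Rational(-8, 7), 95), 113) = Add(Rational(-760, 7), 113) = Rational(31, 7)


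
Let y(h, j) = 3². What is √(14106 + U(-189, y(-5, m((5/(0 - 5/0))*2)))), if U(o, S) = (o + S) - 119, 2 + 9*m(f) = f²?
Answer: √13807 ≈ 117.50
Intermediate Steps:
m(f) = -2/9 + f²/9
y(h, j) = 9
U(o, S) = -119 + S + o (U(o, S) = (S + o) - 119 = -119 + S + o)
√(14106 + U(-189, y(-5, m((5/(0 - 5/0))*2)))) = √(14106 + (-119 + 9 - 189)) = √(14106 - 299) = √13807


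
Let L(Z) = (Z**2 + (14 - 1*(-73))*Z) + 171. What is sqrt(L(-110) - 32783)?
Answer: 13*I*sqrt(178) ≈ 173.44*I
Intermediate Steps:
L(Z) = 171 + Z**2 + 87*Z (L(Z) = (Z**2 + (14 + 73)*Z) + 171 = (Z**2 + 87*Z) + 171 = 171 + Z**2 + 87*Z)
sqrt(L(-110) - 32783) = sqrt((171 + (-110)**2 + 87*(-110)) - 32783) = sqrt((171 + 12100 - 9570) - 32783) = sqrt(2701 - 32783) = sqrt(-30082) = 13*I*sqrt(178)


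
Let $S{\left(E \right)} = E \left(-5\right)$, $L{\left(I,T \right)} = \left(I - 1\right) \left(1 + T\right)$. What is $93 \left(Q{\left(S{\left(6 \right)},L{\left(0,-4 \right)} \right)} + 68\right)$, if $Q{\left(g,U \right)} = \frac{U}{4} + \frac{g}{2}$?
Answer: $\frac{19995}{4} \approx 4998.8$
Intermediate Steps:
$L{\left(I,T \right)} = \left(1 + T\right) \left(-1 + I\right)$ ($L{\left(I,T \right)} = \left(-1 + I\right) \left(1 + T\right) = \left(1 + T\right) \left(-1 + I\right)$)
$S{\left(E \right)} = - 5 E$
$Q{\left(g,U \right)} = \frac{g}{2} + \frac{U}{4}$ ($Q{\left(g,U \right)} = U \frac{1}{4} + g \frac{1}{2} = \frac{U}{4} + \frac{g}{2} = \frac{g}{2} + \frac{U}{4}$)
$93 \left(Q{\left(S{\left(6 \right)},L{\left(0,-4 \right)} \right)} + 68\right) = 93 \left(\left(\frac{\left(-5\right) 6}{2} + \frac{-1 + 0 - -4 + 0 \left(-4\right)}{4}\right) + 68\right) = 93 \left(\left(\frac{1}{2} \left(-30\right) + \frac{-1 + 0 + 4 + 0}{4}\right) + 68\right) = 93 \left(\left(-15 + \frac{1}{4} \cdot 3\right) + 68\right) = 93 \left(\left(-15 + \frac{3}{4}\right) + 68\right) = 93 \left(- \frac{57}{4} + 68\right) = 93 \cdot \frac{215}{4} = \frac{19995}{4}$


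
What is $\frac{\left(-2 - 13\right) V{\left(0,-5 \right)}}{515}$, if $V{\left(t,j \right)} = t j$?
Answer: $0$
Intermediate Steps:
$V{\left(t,j \right)} = j t$
$\frac{\left(-2 - 13\right) V{\left(0,-5 \right)}}{515} = \frac{\left(-2 - 13\right) \left(\left(-5\right) 0\right)}{515} = \left(-15\right) 0 \cdot \frac{1}{515} = 0 \cdot \frac{1}{515} = 0$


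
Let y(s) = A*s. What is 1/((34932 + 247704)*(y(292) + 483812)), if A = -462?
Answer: 1/98613961488 ≈ 1.0141e-11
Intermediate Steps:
y(s) = -462*s
1/((34932 + 247704)*(y(292) + 483812)) = 1/((34932 + 247704)*(-462*292 + 483812)) = 1/(282636*(-134904 + 483812)) = 1/(282636*348908) = 1/98613961488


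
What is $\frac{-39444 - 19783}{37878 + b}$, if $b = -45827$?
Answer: $\frac{59227}{7949} \approx 7.4509$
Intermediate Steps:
$\frac{-39444 - 19783}{37878 + b} = \frac{-39444 - 19783}{37878 - 45827} = - \frac{59227}{-7949} = \left(-59227\right) \left(- \frac{1}{7949}\right) = \frac{59227}{7949}$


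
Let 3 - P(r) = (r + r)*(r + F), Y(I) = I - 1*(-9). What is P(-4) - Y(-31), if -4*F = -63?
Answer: 119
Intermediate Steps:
F = 63/4 (F = -¼*(-63) = 63/4 ≈ 15.750)
Y(I) = 9 + I (Y(I) = I + 9 = 9 + I)
P(r) = 3 - 2*r*(63/4 + r) (P(r) = 3 - (r + r)*(r + 63/4) = 3 - 2*r*(63/4 + r))
P(-4) - Y(-31) = (3 - 2*(-4)² - 63/2*(-4)) - (9 - 31) = (3 - 2*16 + 126) - 1*(-22) = (3 - 32 + 126) + 22 = 97 + 22 = 119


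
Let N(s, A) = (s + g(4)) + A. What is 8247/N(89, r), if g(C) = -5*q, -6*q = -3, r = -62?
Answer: 16494/49 ≈ 336.61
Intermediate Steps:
q = 1/2 (q = -1/6*(-3) = 1/2 ≈ 0.50000)
g(C) = -5/2 (g(C) = -5*1/2 = -5/2)
N(s, A) = -5/2 + A + s (N(s, A) = (s - 5/2) + A = (-5/2 + s) + A = -5/2 + A + s)
8247/N(89, r) = 8247/(-5/2 - 62 + 89) = 8247/(49/2) = 8247*(2/49) = 16494/49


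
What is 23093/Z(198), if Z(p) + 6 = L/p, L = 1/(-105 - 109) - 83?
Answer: -326165532/90665 ≈ -3597.5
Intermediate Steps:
L = -17763/214 (L = 1/(-214) - 83 = -1/214 - 83 = -17763/214 ≈ -83.005)
Z(p) = -6 - 17763/(214*p)
23093/Z(198) = 23093/(-6 - 17763/214/198) = 23093/(-6 - 17763/214*1/198) = 23093/(-6 - 5921/14124) = 23093/(-90665/14124) = 23093*(-14124/90665) = -326165532/90665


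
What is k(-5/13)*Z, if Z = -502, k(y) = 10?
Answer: -5020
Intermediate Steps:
k(-5/13)*Z = 10*(-502) = -5020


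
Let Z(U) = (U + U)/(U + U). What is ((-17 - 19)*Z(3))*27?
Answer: -972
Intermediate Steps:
Z(U) = 1 (Z(U) = (2*U)/((2*U)) = (2*U)*(1/(2*U)) = 1)
((-17 - 19)*Z(3))*27 = ((-17 - 19)*1)*27 = -36*1*27 = -36*27 = -972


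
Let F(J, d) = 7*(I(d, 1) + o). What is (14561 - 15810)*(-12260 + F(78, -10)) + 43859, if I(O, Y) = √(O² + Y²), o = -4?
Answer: 15391571 - 8743*√101 ≈ 1.5304e+7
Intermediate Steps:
F(J, d) = -28 + 7*√(1 + d²) (F(J, d) = 7*(√(d² + 1²) - 4) = 7*(√(d² + 1) - 4) = 7*(√(1 + d²) - 4) = 7*(-4 + √(1 + d²)) = -28 + 7*√(1 + d²))
(14561 - 15810)*(-12260 + F(78, -10)) + 43859 = (14561 - 15810)*(-12260 + (-28 + 7*√(1 + (-10)²))) + 43859 = -1249*(-12260 + (-28 + 7*√(1 + 100))) + 43859 = -1249*(-12260 + (-28 + 7*√101)) + 43859 = -1249*(-12288 + 7*√101) + 43859 = (15347712 - 8743*√101) + 43859 = 15391571 - 8743*√101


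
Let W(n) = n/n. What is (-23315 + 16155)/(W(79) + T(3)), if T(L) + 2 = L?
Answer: -3580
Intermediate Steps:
T(L) = -2 + L
W(n) = 1
(-23315 + 16155)/(W(79) + T(3)) = (-23315 + 16155)/(1 + (-2 + 3)) = -7160/(1 + 1) = -7160/2 = -7160*½ = -3580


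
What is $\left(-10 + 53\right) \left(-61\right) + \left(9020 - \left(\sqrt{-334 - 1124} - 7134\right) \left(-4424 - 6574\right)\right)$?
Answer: $-78453335 + 296946 i \sqrt{2} \approx -7.8453 \cdot 10^{7} + 4.1995 \cdot 10^{5} i$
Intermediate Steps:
$\left(-10 + 53\right) \left(-61\right) + \left(9020 - \left(\sqrt{-334 - 1124} - 7134\right) \left(-4424 - 6574\right)\right) = 43 \left(-61\right) + \left(9020 - \left(\sqrt{-1458} - 7134\right) \left(-10998\right)\right) = -2623 + \left(9020 - \left(27 i \sqrt{2} - 7134\right) \left(-10998\right)\right) = -2623 + \left(9020 - \left(-7134 + 27 i \sqrt{2}\right) \left(-10998\right)\right) = -2623 - \left(78450712 - 296946 i \sqrt{2}\right) = -78453335 + 296946 i \sqrt{2}$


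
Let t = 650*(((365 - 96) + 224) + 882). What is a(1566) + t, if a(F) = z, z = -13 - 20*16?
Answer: 893417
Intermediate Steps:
z = -333 (z = -13 - 320 = -333)
a(F) = -333
t = 893750 (t = 650*((269 + 224) + 882) = 650*(493 + 882) = 650*1375 = 893750)
a(1566) + t = -333 + 893750 = 893417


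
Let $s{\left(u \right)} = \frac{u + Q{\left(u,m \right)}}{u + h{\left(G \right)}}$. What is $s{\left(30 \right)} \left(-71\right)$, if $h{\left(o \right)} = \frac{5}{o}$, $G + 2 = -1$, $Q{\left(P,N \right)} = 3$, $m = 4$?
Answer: $- \frac{7029}{85} \approx -82.694$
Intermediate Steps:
$G = -3$ ($G = -2 - 1 = -3$)
$s{\left(u \right)} = \frac{3 + u}{- \frac{5}{3} + u}$ ($s{\left(u \right)} = \frac{u + 3}{u + \frac{5}{-3}} = \frac{3 + u}{u + 5 \left(- \frac{1}{3}\right)} = \frac{3 + u}{u - \frac{5}{3}} = \frac{3 + u}{- \frac{5}{3} + u}$)
$s{\left(30 \right)} \left(-71\right) = \frac{3 \left(3 + 30\right)}{-5 + 3 \cdot 30} \left(-71\right) = 3 \frac{1}{-5 + 90} \cdot 33 \left(-71\right) = 3 \cdot \frac{1}{85} \cdot 33 \left(-71\right) = \frac{99}{85} \left(-71\right) = - \frac{7029}{85}$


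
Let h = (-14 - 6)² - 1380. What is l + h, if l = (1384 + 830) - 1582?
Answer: -348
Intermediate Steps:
h = -980 (h = (-20)² - 1380 = 400 - 1380 = -980)
l = 632 (l = 2214 - 1582 = 632)
l + h = 632 - 980 = -348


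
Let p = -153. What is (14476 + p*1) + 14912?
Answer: 29235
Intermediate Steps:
(14476 + p*1) + 14912 = (14476 - 153*1) + 14912 = (14476 - 153) + 14912 = 14323 + 14912 = 29235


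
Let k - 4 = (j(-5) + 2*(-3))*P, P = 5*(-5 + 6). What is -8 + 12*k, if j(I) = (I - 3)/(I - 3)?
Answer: -260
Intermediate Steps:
P = 5 (P = 5*1 = 5)
j(I) = 1 (j(I) = (-3 + I)/(-3 + I) = 1)
k = -21 (k = 4 + (1 + 2*(-3))*5 = 4 + (1 - 6)*5 = 4 - 5*5 = 4 - 25 = -21)
-8 + 12*k = -8 + 12*(-21) = -8 - 252 = -260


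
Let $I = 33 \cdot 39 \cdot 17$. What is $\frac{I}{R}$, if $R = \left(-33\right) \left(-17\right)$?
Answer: $39$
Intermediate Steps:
$I = 21879$ ($I = 1287 \cdot 17 = 21879$)
$R = 561$
$\frac{I}{R} = \frac{21879}{561} = 21879 \cdot \frac{1}{561} = 39$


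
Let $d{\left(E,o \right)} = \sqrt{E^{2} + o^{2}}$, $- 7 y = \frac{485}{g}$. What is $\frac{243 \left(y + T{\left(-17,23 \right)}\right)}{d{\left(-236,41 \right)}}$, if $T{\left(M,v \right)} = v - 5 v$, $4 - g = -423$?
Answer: $- \frac{211167 \sqrt{57377}}{541009} \approx -93.495$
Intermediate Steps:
$g = 427$ ($g = 4 - -423 = 4 + 423 = 427$)
$y = - \frac{485}{2989}$ ($y = - \frac{485 \cdot \frac{1}{427}}{7} = \left(- \frac{1}{7}\right) \frac{485}{427} = - \frac{485}{2989} \approx -0.16226$)
$T{\left(M,v \right)} = - 4 v$
$\frac{243 \left(y + T{\left(-17,23 \right)}\right)}{d{\left(-236,41 \right)}} = \frac{243 \left(- \frac{485}{2989} - 92\right)}{\sqrt{\left(-236\right)^{2} + 41^{2}}} = \frac{243 \left(- \frac{485}{2989} - 92\right)}{\sqrt{55696 + 1681}} = \frac{243 \left(- \frac{275473}{2989}\right)}{\sqrt{57377}} = - \frac{66939939 \frac{\sqrt{57377}}{57377}}{2989} = - \frac{211167 \sqrt{57377}}{541009}$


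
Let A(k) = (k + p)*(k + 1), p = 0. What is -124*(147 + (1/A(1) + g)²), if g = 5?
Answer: -21979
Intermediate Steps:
A(k) = k*(1 + k) (A(k) = (k + 0)*(k + 1) = k*(1 + k))
-124*(147 + (1/A(1) + g)²) = -124*(147 + (1/(1*(1 + 1)) + 5)²) = -124*(147 + (1/(1*2) + 5)²) = -124*(147 + (1/2 + 5)²) = -124*(147 + (½ + 5)²) = -124*(147 + (11/2)²) = -124*(147 + 121/4) = -124*709/4 = -21979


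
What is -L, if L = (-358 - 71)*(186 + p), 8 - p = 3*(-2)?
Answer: 85800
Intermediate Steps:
p = 14 (p = 8 - 3*(-2) = 8 - 1*(-6) = 8 + 6 = 14)
L = -85800 (L = (-358 - 71)*(186 + 14) = -429*200 = -85800)
-L = -1*(-85800) = 85800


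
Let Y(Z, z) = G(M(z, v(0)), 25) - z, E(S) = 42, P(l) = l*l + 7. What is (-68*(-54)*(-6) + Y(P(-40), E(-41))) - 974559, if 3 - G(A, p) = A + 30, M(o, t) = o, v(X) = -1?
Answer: -996702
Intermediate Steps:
P(l) = 7 + l**2 (P(l) = l**2 + 7 = 7 + l**2)
G(A, p) = -27 - A (G(A, p) = 3 - (A + 30) = 3 - (30 + A) = 3 + (-30 - A) = -27 - A)
Y(Z, z) = -27 - 2*z (Y(Z, z) = (-27 - z) - z = -27 - 2*z)
(-68*(-54)*(-6) + Y(P(-40), E(-41))) - 974559 = (-68*(-54)*(-6) + (-27 - 2*42)) - 974559 = (3672*(-6) + (-27 - 84)) - 974559 = (-22032 - 111) - 974559 = -22143 - 974559 = -996702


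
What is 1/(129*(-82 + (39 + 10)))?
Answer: -1/4257 ≈ -0.00023491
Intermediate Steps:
1/(129*(-82 + (39 + 10))) = 1/(129*(-82 + 49)) = 1/(129*(-33)) = 1/(-4257) = -1/4257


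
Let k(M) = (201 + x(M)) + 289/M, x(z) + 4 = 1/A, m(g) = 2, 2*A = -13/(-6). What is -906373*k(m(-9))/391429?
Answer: -620726063/782858 ≈ -792.90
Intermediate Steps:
A = 13/12 (A = (-13/(-6))/2 = (-13*(-⅙))/2 = (½)*(13/6) = 13/12 ≈ 1.0833)
x(z) = -40/13 (x(z) = -4 + 1/(13/12) = -4 + 12/13 = -40/13)
k(M) = 2573/13 + 289/M (k(M) = (201 - 40/13) + 289/M = 2573/13 + 289/M)
-906373*k(m(-9))/391429 = -906373/(391429/(2573/13 + 289/2)) = -906373/(391429/(8903/26)) = -906373/(391429*(26/8903)) = -906373/10177154/8903 = -906373*8903/10177154 = -620726063/782858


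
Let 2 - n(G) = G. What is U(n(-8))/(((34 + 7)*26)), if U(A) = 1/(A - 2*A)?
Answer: -1/10660 ≈ -9.3809e-5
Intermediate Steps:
n(G) = 2 - G
U(A) = -1/A (U(A) = 1/(-A) = -1/A)
U(n(-8))/(((34 + 7)*26)) = (-1/(2 - 1*(-8)))/(((34 + 7)*26)) = (-1/(2 + 8))/((41*26)) = -1/10/1066 = -1*⅒*(1/1066) = -⅒*1/1066 = -1/10660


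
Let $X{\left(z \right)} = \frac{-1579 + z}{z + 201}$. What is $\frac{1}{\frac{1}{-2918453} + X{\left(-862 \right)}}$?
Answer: $\frac{1929097433}{7123943112} \approx 0.27079$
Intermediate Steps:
$X{\left(z \right)} = \frac{-1579 + z}{201 + z}$
$\frac{1}{\frac{1}{-2918453} + X{\left(-862 \right)}} = \frac{1}{\frac{1}{-2918453} + \frac{-1579 - 862}{201 - 862}} = \frac{1}{- \frac{1}{2918453} + \frac{1}{-661} \left(-2441\right)} = \frac{1}{- \frac{1}{2918453} - - \frac{2441}{661}} = \frac{1}{- \frac{1}{2918453} + \frac{2441}{661}} = \frac{1}{\frac{7123943112}{1929097433}} = \frac{1929097433}{7123943112}$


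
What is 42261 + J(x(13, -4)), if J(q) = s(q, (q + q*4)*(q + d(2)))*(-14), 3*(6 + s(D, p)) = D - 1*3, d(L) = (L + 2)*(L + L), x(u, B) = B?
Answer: 127133/3 ≈ 42378.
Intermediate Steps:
d(L) = 2*L*(2 + L) (d(L) = (2 + L)*(2*L) = 2*L*(2 + L))
s(D, p) = -7 + D/3 (s(D, p) = -6 + (D - 1*3)/3 = -6 + (D - 3)/3 = -6 + (-3 + D)/3 = -6 + (-1 + D/3) = -7 + D/3)
J(q) = 98 - 14*q/3 (J(q) = (-7 + q/3)*(-14) = 98 - 14*q/3)
42261 + J(x(13, -4)) = 42261 + (98 - 14/3*(-4)) = 42261 + (98 + 56/3) = 42261 + 350/3 = 127133/3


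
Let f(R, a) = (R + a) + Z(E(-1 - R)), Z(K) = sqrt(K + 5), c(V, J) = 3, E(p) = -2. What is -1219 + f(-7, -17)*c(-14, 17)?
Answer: -1291 + 3*sqrt(3) ≈ -1285.8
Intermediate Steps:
Z(K) = sqrt(5 + K)
f(R, a) = R + a + sqrt(3) (f(R, a) = (R + a) + sqrt(5 - 2) = (R + a) + sqrt(3) = R + a + sqrt(3))
-1219 + f(-7, -17)*c(-14, 17) = -1219 + (-7 - 17 + sqrt(3))*3 = -1219 + (-24 + sqrt(3))*3 = -1219 + (-72 + 3*sqrt(3)) = -1291 + 3*sqrt(3)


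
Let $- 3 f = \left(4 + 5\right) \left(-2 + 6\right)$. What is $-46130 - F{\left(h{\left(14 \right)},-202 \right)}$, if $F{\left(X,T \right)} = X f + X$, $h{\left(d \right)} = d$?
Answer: $-45976$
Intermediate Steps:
$f = -12$ ($f = - \frac{\left(4 + 5\right) \left(-2 + 6\right)}{3} = - \frac{9 \cdot 4}{3} = \left(- \frac{1}{3}\right) 36 = -12$)
$F{\left(X,T \right)} = - 11 X$ ($F{\left(X,T \right)} = X \left(-12\right) + X = - 12 X + X = - 11 X$)
$-46130 - F{\left(h{\left(14 \right)},-202 \right)} = -46130 - \left(-11\right) 14 = -46130 - -154 = -46130 + 154 = -45976$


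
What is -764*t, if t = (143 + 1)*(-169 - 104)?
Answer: 30034368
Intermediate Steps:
t = -39312 (t = 144*(-273) = -39312)
-764*t = -764*(-39312) = 30034368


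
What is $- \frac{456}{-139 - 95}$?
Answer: $\frac{76}{39} \approx 1.9487$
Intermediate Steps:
$- \frac{456}{-139 - 95} = - \frac{456}{-234} = \left(-456\right) \left(- \frac{1}{234}\right) = \frac{76}{39}$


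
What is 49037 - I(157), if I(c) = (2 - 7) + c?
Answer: 48885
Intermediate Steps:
I(c) = -5 + c
49037 - I(157) = 49037 - (-5 + 157) = 49037 - 1*152 = 49037 - 152 = 48885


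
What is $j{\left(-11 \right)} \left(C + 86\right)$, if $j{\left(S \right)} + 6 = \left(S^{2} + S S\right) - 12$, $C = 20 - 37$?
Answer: $15456$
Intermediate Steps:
$C = -17$
$j{\left(S \right)} = -18 + 2 S^{2}$ ($j{\left(S \right)} = -6 - \left(12 - S^{2} - S S\right) = -6 + \left(\left(S^{2} + S^{2}\right) - 12\right) = -6 + \left(2 S^{2} - 12\right) = -6 + \left(-12 + 2 S^{2}\right) = -18 + 2 S^{2}$)
$j{\left(-11 \right)} \left(C + 86\right) = \left(-18 + 2 \left(-11\right)^{2}\right) \left(-17 + 86\right) = \left(-18 + 2 \cdot 121\right) 69 = \left(-18 + 242\right) 69 = 224 \cdot 69 = 15456$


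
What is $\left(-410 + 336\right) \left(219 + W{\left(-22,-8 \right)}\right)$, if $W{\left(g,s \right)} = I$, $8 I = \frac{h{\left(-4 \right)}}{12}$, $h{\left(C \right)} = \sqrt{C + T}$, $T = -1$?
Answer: $-16206 - \frac{37 i \sqrt{5}}{48} \approx -16206.0 - 1.7236 i$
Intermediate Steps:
$h{\left(C \right)} = \sqrt{-1 + C}$ ($h{\left(C \right)} = \sqrt{C - 1} = \sqrt{-1 + C}$)
$I = \frac{i \sqrt{5}}{96}$ ($I = \frac{\sqrt{-1 - 4} \cdot \frac{1}{12}}{8} = \frac{\sqrt{-5} \cdot \frac{1}{12}}{8} = \frac{i \sqrt{5} \cdot \frac{1}{12}}{8} = \frac{\frac{1}{12} i \sqrt{5}}{8} = \frac{i \sqrt{5}}{96} \approx 0.023292 i$)
$W{\left(g,s \right)} = \frac{i \sqrt{5}}{96}$
$\left(-410 + 336\right) \left(219 + W{\left(-22,-8 \right)}\right) = \left(-410 + 336\right) \left(219 + \frac{i \sqrt{5}}{96}\right) = - 74 \left(219 + \frac{i \sqrt{5}}{96}\right) = -16206 - \frac{37 i \sqrt{5}}{48}$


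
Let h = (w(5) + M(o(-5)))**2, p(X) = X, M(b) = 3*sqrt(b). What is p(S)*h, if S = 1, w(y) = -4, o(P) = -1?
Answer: 7 - 24*I ≈ 7.0 - 24.0*I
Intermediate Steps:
h = (-4 + 3*I)**2 (h = (-4 + 3*sqrt(-1))**2 = (-4 + 3*I)**2 ≈ 7.0 - 24.0*I)
p(S)*h = 1*(7 - 24*I) = 7 - 24*I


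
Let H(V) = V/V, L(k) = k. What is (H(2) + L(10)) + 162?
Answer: 173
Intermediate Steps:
H(V) = 1
(H(2) + L(10)) + 162 = (1 + 10) + 162 = 11 + 162 = 173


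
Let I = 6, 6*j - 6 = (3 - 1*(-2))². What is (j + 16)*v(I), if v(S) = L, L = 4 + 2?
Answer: 127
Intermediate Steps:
j = 31/6 (j = 1 + (3 - 1*(-2))²/6 = 1 + (3 + 2)²/6 = 1 + (⅙)*5² = 1 + (⅙)*25 = 1 + 25/6 = 31/6 ≈ 5.1667)
L = 6
v(S) = 6
(j + 16)*v(I) = (31/6 + 16)*6 = (127/6)*6 = 127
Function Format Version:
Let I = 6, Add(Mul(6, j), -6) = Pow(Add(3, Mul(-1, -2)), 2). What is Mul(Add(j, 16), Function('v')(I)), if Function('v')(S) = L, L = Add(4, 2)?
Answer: 127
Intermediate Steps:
j = Rational(31, 6) (j = Add(1, Mul(Rational(1, 6), Pow(Add(3, Mul(-1, -2)), 2))) = Add(1, Mul(Rational(1, 6), Pow(Add(3, 2), 2))) = Add(1, Mul(Rational(1, 6), Pow(5, 2))) = Add(1, Mul(Rational(1, 6), 25)) = Add(1, Rational(25, 6)) = Rational(31, 6) ≈ 5.1667)
L = 6
Function('v')(S) = 6
Mul(Add(j, 16), Function('v')(I)) = Mul(Add(Rational(31, 6), 16), 6) = Mul(Rational(127, 6), 6) = 127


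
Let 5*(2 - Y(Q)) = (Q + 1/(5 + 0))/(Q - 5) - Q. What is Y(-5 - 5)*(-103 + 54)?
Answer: 2401/375 ≈ 6.4027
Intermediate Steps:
Y(Q) = 2 + Q/5 - (⅕ + Q)/(5*(-5 + Q)) (Y(Q) = 2 - ((Q + 1/(5 + 0))/(Q - 5) - Q)/5 = 2 - ((Q + 1/5)/(-5 + Q) - Q)/5 = 2 - ((Q + ⅕)/(-5 + Q) - Q)/5 = 2 - ((⅕ + Q)/(-5 + Q) - Q)/5 = 2 - (-Q + (⅕ + Q)/(-5 + Q))/5 = 2 + (Q/5 - (⅕ + Q)/(5*(-5 + Q))) = 2 + Q/5 - (⅕ + Q)/(5*(-5 + Q)))
Y(-5 - 5)*(-103 + 54) = ((-251 + 5*(-5 - 5)² + 20*(-5 - 5))/(25*(-5 + (-5 - 5))))*(-103 + 54) = ((-251 + 5*(-10)² + 20*(-10))/(25*(-5 - 10)))*(-49) = ((1/25)*(-251 + 5*100 - 200)/(-15))*(-49) = ((1/25)*(-1/15)*(-251 + 500 - 200))*(-49) = ((1/25)*(-1/15)*49)*(-49) = -49/375*(-49) = 2401/375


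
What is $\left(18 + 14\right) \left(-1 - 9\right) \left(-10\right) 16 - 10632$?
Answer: $40568$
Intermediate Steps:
$\left(18 + 14\right) \left(-1 - 9\right) \left(-10\right) 16 - 10632 = 32 \left(-10\right) \left(-10\right) 16 - 10632 = \left(-320\right) \left(-10\right) 16 - 10632 = 3200 \cdot 16 - 10632 = 51200 - 10632 = 40568$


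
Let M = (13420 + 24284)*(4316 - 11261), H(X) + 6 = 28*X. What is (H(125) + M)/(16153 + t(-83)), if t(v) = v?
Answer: -130925393/8035 ≈ -16294.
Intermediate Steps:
H(X) = -6 + 28*X
M = -261854280 (M = 37704*(-6945) = -261854280)
(H(125) + M)/(16153 + t(-83)) = ((-6 + 28*125) - 261854280)/(16153 - 83) = ((-6 + 3500) - 261854280)/16070 = (3494 - 261854280)*(1/16070) = -261850786*1/16070 = -130925393/8035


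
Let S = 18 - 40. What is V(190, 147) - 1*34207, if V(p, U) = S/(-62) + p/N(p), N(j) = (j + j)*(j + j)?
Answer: -805908529/23560 ≈ -34207.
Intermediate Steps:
N(j) = 4*j**2 (N(j) = (2*j)*(2*j) = 4*j**2)
S = -22
V(p, U) = 11/31 + 1/(4*p) (V(p, U) = -22/(-62) + p/((4*p**2)) = -22*(-1/62) + p*(1/(4*p**2)) = 11/31 + 1/(4*p))
V(190, 147) - 1*34207 = (1/124)*(31 + 44*190)/190 - 1*34207 = (1/124)*(1/190)*(31 + 8360) - 34207 = (1/124)*(1/190)*8391 - 34207 = 8391/23560 - 34207 = -805908529/23560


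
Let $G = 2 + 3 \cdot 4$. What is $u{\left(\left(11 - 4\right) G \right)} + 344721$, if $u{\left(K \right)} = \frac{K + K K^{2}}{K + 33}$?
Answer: $\frac{46099741}{131} \approx 3.5191 \cdot 10^{5}$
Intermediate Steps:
$G = 14$ ($G = 2 + 12 = 14$)
$u{\left(K \right)} = \frac{K + K^{3}}{33 + K}$
$u{\left(\left(11 - 4\right) G \right)} + 344721 = \frac{\left(11 - 4\right) 14 + \left(\left(11 - 4\right) 14\right)^{3}}{33 + \left(11 - 4\right) 14} + 344721 = \frac{7 \cdot 14 + \left(7 \cdot 14\right)^{3}}{33 + 7 \cdot 14} + 344721 = \frac{98 + 98^{3}}{33 + 98} + 344721 = \frac{98 + 941192}{131} + 344721 = \frac{1}{131} \cdot 941290 + 344721 = \frac{941290}{131} + 344721 = \frac{46099741}{131}$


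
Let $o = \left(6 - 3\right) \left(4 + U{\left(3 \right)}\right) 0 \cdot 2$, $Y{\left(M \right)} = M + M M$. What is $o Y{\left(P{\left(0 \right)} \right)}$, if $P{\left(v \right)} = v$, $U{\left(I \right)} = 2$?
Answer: $0$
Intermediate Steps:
$Y{\left(M \right)} = M + M^{2}$
$o = 0$ ($o = \left(6 - 3\right) \left(4 + 2\right) 0 \cdot 2 = 3 \cdot 6 \cdot 0 \cdot 2 = 18 \cdot 0 \cdot 2 = 0 \cdot 2 = 0$)
$o Y{\left(P{\left(0 \right)} \right)} = 0 \cdot 0 \left(1 + 0\right) = 0 \cdot 0 \cdot 1 = 0 \cdot 0 = 0$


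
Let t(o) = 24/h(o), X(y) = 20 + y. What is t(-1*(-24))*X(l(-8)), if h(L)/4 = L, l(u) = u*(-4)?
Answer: 13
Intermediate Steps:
l(u) = -4*u
h(L) = 4*L
t(o) = 6/o (t(o) = 24/((4*o)) = 24*(1/(4*o)) = 6/o)
t(-1*(-24))*X(l(-8)) = (6/((-1*(-24))))*(20 - 4*(-8)) = (6/24)*(20 + 32) = (6*(1/24))*52 = (1/4)*52 = 13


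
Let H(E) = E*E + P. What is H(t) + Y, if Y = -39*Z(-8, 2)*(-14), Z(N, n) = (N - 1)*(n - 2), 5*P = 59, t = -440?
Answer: 968059/5 ≈ 1.9361e+5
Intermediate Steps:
P = 59/5 (P = (1/5)*59 = 59/5 ≈ 11.800)
H(E) = 59/5 + E**2 (H(E) = E*E + 59/5 = E**2 + 59/5 = 59/5 + E**2)
Z(N, n) = (-1 + N)*(-2 + n)
Y = 0 (Y = -39*(2 - 1*2 - 2*(-8) - 8*2)*(-14) = -39*(2 - 2 + 16 - 16)*(-14) = -39*0*(-14) = 0*(-14) = 0)
H(t) + Y = (59/5 + (-440)**2) + 0 = (59/5 + 193600) + 0 = 968059/5 + 0 = 968059/5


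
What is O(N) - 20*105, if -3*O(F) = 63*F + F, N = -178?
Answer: 5092/3 ≈ 1697.3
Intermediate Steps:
O(F) = -64*F/3 (O(F) = -(63*F + F)/3 = -64*F/3)
O(N) - 20*105 = -64/3*(-178) - 20*105 = 11392/3 - 2100 = 5092/3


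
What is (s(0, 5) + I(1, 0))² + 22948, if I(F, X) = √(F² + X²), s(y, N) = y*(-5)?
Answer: 22949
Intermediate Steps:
s(y, N) = -5*y
(s(0, 5) + I(1, 0))² + 22948 = (-5*0 + √(1² + 0²))² + 22948 = (0 + √(1 + 0))² + 22948 = (0 + √1)² + 22948 = (0 + 1)² + 22948 = 1² + 22948 = 1 + 22948 = 22949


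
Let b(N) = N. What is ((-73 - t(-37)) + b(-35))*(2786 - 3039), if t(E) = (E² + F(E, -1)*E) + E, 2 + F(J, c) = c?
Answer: 392403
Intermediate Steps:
F(J, c) = -2 + c
t(E) = E² - 2*E (t(E) = (E² + (-2 - 1)*E) + E = (E² - 3*E) + E = E² - 2*E)
((-73 - t(-37)) + b(-35))*(2786 - 3039) = ((-73 - (-37)*(-2 - 37)) - 35)*(2786 - 3039) = ((-73 - (-37)*(-39)) - 35)*(-253) = ((-73 - 1*1443) - 35)*(-253) = ((-73 - 1443) - 35)*(-253) = (-1516 - 35)*(-253) = -1551*(-253) = 392403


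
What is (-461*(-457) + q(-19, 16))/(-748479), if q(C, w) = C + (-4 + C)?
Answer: -210635/748479 ≈ -0.28142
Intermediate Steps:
q(C, w) = -4 + 2*C
(-461*(-457) + q(-19, 16))/(-748479) = (-461*(-457) + (-4 + 2*(-19)))/(-748479) = (210677 + (-4 - 38))*(-1/748479) = (210677 - 42)*(-1/748479) = 210635*(-1/748479) = -210635/748479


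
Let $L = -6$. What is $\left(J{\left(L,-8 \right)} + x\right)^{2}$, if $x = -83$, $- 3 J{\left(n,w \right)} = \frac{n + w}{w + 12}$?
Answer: $\frac{241081}{36} \approx 6696.7$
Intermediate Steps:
$J{\left(n,w \right)} = - \frac{n + w}{3 \left(12 + w\right)}$ ($J{\left(n,w \right)} = - \frac{\left(n + w\right) \frac{1}{w + 12}}{3} = - \frac{\left(n + w\right) \frac{1}{12 + w}}{3} = - \frac{\frac{1}{12 + w} \left(n + w\right)}{3} = - \frac{n + w}{3 \left(12 + w\right)}$)
$\left(J{\left(L,-8 \right)} + x\right)^{2} = \left(\frac{\left(-1\right) \left(-6\right) - -8}{3 \left(12 - 8\right)} - 83\right)^{2} = \left(\frac{6 + 8}{3 \cdot 4} - 83\right)^{2} = \left(\frac{1}{3} \cdot \frac{1}{4} \cdot 14 - 83\right)^{2} = \left(\frac{7}{6} - 83\right)^{2} = \left(- \frac{491}{6}\right)^{2} = \frac{241081}{36}$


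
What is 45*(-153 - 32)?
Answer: -8325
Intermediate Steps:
45*(-153 - 32) = 45*(-185) = -8325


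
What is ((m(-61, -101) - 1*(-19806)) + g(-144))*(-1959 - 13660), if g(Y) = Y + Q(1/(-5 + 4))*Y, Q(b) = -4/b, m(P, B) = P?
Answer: -297151475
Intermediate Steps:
g(Y) = 5*Y (g(Y) = Y + (-4/(1/(-5 + 4)))*Y = Y + (-4/(1/(-1)))*Y = Y + (-4/(-1))*Y = Y + (-4*(-1))*Y = Y + 4*Y = 5*Y)
((m(-61, -101) - 1*(-19806)) + g(-144))*(-1959 - 13660) = ((-61 - 1*(-19806)) + 5*(-144))*(-1959 - 13660) = ((-61 + 19806) - 720)*(-15619) = (19745 - 720)*(-15619) = 19025*(-15619) = -297151475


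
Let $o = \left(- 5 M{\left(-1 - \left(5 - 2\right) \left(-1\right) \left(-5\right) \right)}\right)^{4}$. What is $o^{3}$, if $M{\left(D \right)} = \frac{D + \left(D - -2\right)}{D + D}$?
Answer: $\frac{31676352024078369140625}{281474976710656} \approx 1.1254 \cdot 10^{8}$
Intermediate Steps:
$M{\left(D \right)} = \frac{2 + 2 D}{2 D}$ ($M{\left(D \right)} = \frac{D + \left(D + 2\right)}{2 D} = \left(D + \left(2 + D\right)\right) \frac{1}{2 D} = \left(2 + 2 D\right) \frac{1}{2 D} = \frac{2 + 2 D}{2 D}$)
$o = \frac{31640625}{65536}$ ($o = \left(- 5 \frac{1 - \left(1 + \left(5 - 2\right) \left(-1\right) \left(-5\right)\right)}{-1 - \left(5 - 2\right) \left(-1\right) \left(-5\right)}\right)^{4} = \left(- 5 \frac{1 - \left(1 + 3 \left(-1\right) \left(-5\right)\right)}{-1 - 3 \left(-1\right) \left(-5\right)}\right)^{4} = \left(- 5 \frac{1 - \left(1 - -15\right)}{-1 - \left(-3\right) \left(-5\right)}\right)^{4} = \left(- 5 \frac{1 - 16}{-1 - 15}\right)^{4} = \left(- 5 \frac{1 - 16}{-16}\right)^{4} = \left(- 5 \left(\left(- \frac{1}{16}\right) \left(-15\right)\right)\right)^{4} = \left(- \frac{5 \cdot 15}{16}\right)^{4} = \left(\left(-1\right) \frac{75}{16}\right)^{4} = \left(- \frac{75}{16}\right)^{4} = \frac{31640625}{65536} \approx 482.8$)
$o^{3} = \left(\frac{31640625}{65536}\right)^{3} = \frac{31676352024078369140625}{281474976710656}$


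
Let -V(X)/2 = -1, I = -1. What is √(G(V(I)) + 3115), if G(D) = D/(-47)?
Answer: 3*√764549/47 ≈ 55.812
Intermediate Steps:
V(X) = 2 (V(X) = -2*(-1) = 2)
G(D) = -D/47 (G(D) = D*(-1/47) = -D/47)
√(G(V(I)) + 3115) = √(-1/47*2 + 3115) = √(-2/47 + 3115) = √(146403/47) = 3*√764549/47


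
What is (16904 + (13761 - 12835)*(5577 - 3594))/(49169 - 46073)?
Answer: 926581/1548 ≈ 598.57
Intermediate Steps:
(16904 + (13761 - 12835)*(5577 - 3594))/(49169 - 46073) = (16904 + 926*1983)/3096 = (16904 + 1836258)*(1/3096) = 1853162*(1/3096) = 926581/1548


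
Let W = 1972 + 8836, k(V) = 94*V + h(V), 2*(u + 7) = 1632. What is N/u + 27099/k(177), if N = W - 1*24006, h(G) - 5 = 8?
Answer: -197836807/13470659 ≈ -14.686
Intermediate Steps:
u = 809 (u = -7 + (½)*1632 = -7 + 816 = 809)
h(G) = 13 (h(G) = 5 + 8 = 13)
k(V) = 13 + 94*V (k(V) = 94*V + 13 = 13 + 94*V)
W = 10808
N = -13198 (N = 10808 - 1*24006 = 10808 - 24006 = -13198)
N/u + 27099/k(177) = -13198/809 + 27099/(13 + 94*177) = -13198*1/809 + 27099/(13 + 16638) = -13198/809 + 27099/16651 = -197836807/13470659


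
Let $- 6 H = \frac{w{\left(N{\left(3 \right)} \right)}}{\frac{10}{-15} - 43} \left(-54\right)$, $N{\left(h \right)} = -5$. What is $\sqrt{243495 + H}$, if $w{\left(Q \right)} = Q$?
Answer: $\frac{6 \sqrt{116073205}}{131} \approx 493.45$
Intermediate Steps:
$H = \frac{135}{131}$ ($H = - \frac{- \frac{5}{\frac{10}{-15} - 43} \left(-54\right)}{6} = - \frac{- \frac{5}{10 \left(- \frac{1}{15}\right) - 43} \left(-54\right)}{6} = - \frac{- \frac{5}{- \frac{2}{3} - 43} \left(-54\right)}{6} = - \frac{- \frac{5}{- \frac{131}{3}} \left(-54\right)}{6} = - \frac{\left(-5\right) \left(- \frac{3}{131}\right) \left(-54\right)}{6} = - \frac{\frac{15}{131} \left(-54\right)}{6} = \left(- \frac{1}{6}\right) \left(- \frac{810}{131}\right) = \frac{135}{131} \approx 1.0305$)
$\sqrt{243495 + H} = \sqrt{243495 + \frac{135}{131}} = \sqrt{\frac{31897980}{131}} = \frac{6 \sqrt{116073205}}{131}$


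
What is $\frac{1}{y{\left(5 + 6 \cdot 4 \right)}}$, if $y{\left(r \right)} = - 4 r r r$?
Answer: $- \frac{1}{97556} \approx -1.0251 \cdot 10^{-5}$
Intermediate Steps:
$y{\left(r \right)} = - 4 r^{3}$ ($y{\left(r \right)} = - 4 r r^{2} = - 4 r^{3}$)
$\frac{1}{y{\left(5 + 6 \cdot 4 \right)}} = \frac{1}{\left(-4\right) \left(5 + 6 \cdot 4\right)^{3}} = \frac{1}{\left(-4\right) \left(5 + 24\right)^{3}} = \frac{1}{\left(-4\right) 29^{3}} = \frac{1}{\left(-4\right) 24389} = \frac{1}{-97556} = - \frac{1}{97556}$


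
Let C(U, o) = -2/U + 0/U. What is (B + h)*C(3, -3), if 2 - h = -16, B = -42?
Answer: 16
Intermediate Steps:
C(U, o) = -2/U (C(U, o) = -2/U + 0 = -2/U)
h = 18 (h = 2 - 1*(-16) = 2 + 16 = 18)
(B + h)*C(3, -3) = (-42 + 18)*(-2/3) = -(-48)/3 = -24*(-⅔) = 16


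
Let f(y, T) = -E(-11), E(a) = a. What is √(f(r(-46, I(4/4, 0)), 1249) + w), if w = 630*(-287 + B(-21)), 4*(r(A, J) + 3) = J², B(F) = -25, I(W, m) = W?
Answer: I*√196549 ≈ 443.34*I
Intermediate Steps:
r(A, J) = -3 + J²/4
f(y, T) = 11 (f(y, T) = -1*(-11) = 11)
w = -196560 (w = 630*(-287 - 25) = 630*(-312) = -196560)
√(f(r(-46, I(4/4, 0)), 1249) + w) = √(11 - 196560) = √(-196549) = I*√196549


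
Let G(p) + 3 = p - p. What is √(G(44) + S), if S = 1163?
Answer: 2*√290 ≈ 34.059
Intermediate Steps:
G(p) = -3 (G(p) = -3 + (p - p) = -3 + 0 = -3)
√(G(44) + S) = √(-3 + 1163) = √1160 = 2*√290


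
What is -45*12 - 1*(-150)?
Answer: -390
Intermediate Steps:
-45*12 - 1*(-150) = -540 + 150 = -390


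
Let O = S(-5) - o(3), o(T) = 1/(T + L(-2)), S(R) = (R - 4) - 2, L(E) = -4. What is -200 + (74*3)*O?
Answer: -2420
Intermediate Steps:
S(R) = -6 + R (S(R) = (-4 + R) - 2 = -6 + R)
o(T) = 1/(-4 + T) (o(T) = 1/(T - 4) = 1/(-4 + T))
O = -10 (O = (-6 - 5) - 1/(-4 + 3) = -11 - 1/(-1) = -11 - 1*(-1) = -11 + 1 = -10)
-200 + (74*3)*O = -200 + (74*3)*(-10) = -200 + 222*(-10) = -200 - 2220 = -2420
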